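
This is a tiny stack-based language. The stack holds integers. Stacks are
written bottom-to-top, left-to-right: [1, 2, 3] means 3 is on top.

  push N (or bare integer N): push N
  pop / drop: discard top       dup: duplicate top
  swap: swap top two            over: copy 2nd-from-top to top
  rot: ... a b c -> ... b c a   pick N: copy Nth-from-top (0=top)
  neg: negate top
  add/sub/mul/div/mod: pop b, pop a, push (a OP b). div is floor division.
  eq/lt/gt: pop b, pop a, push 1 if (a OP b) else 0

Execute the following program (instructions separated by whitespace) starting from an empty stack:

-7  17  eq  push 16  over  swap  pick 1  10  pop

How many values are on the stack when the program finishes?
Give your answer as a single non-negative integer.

After 'push -7': stack = [-7] (depth 1)
After 'push 17': stack = [-7, 17] (depth 2)
After 'eq': stack = [0] (depth 1)
After 'push 16': stack = [0, 16] (depth 2)
After 'over': stack = [0, 16, 0] (depth 3)
After 'swap': stack = [0, 0, 16] (depth 3)
After 'pick 1': stack = [0, 0, 16, 0] (depth 4)
After 'push 10': stack = [0, 0, 16, 0, 10] (depth 5)
After 'pop': stack = [0, 0, 16, 0] (depth 4)

Answer: 4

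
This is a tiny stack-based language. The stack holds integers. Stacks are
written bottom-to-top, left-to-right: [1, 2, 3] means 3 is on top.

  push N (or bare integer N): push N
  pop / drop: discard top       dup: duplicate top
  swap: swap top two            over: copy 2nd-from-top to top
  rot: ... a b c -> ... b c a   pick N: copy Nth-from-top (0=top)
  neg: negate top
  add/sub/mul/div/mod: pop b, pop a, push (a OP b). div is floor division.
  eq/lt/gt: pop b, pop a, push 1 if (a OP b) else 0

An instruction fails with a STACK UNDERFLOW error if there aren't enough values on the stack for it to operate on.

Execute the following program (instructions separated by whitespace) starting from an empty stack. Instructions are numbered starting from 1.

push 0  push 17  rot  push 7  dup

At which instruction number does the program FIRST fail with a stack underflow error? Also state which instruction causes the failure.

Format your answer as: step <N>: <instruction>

Answer: step 3: rot

Derivation:
Step 1 ('push 0'): stack = [0], depth = 1
Step 2 ('push 17'): stack = [0, 17], depth = 2
Step 3 ('rot'): needs 3 value(s) but depth is 2 — STACK UNDERFLOW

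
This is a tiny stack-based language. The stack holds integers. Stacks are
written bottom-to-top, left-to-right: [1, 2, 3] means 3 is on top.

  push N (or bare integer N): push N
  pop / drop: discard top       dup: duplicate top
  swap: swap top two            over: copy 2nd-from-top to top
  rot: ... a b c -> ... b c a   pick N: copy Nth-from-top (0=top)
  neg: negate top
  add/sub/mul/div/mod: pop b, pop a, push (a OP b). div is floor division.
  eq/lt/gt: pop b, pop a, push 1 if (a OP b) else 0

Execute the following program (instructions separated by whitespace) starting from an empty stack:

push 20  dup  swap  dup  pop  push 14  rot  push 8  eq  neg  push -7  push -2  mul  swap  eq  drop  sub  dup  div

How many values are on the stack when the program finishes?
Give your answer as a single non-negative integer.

Answer: 1

Derivation:
After 'push 20': stack = [20] (depth 1)
After 'dup': stack = [20, 20] (depth 2)
After 'swap': stack = [20, 20] (depth 2)
After 'dup': stack = [20, 20, 20] (depth 3)
After 'pop': stack = [20, 20] (depth 2)
After 'push 14': stack = [20, 20, 14] (depth 3)
After 'rot': stack = [20, 14, 20] (depth 3)
After 'push 8': stack = [20, 14, 20, 8] (depth 4)
After 'eq': stack = [20, 14, 0] (depth 3)
After 'neg': stack = [20, 14, 0] (depth 3)
After 'push -7': stack = [20, 14, 0, -7] (depth 4)
After 'push -2': stack = [20, 14, 0, -7, -2] (depth 5)
After 'mul': stack = [20, 14, 0, 14] (depth 4)
After 'swap': stack = [20, 14, 14, 0] (depth 4)
After 'eq': stack = [20, 14, 0] (depth 3)
After 'drop': stack = [20, 14] (depth 2)
After 'sub': stack = [6] (depth 1)
After 'dup': stack = [6, 6] (depth 2)
After 'div': stack = [1] (depth 1)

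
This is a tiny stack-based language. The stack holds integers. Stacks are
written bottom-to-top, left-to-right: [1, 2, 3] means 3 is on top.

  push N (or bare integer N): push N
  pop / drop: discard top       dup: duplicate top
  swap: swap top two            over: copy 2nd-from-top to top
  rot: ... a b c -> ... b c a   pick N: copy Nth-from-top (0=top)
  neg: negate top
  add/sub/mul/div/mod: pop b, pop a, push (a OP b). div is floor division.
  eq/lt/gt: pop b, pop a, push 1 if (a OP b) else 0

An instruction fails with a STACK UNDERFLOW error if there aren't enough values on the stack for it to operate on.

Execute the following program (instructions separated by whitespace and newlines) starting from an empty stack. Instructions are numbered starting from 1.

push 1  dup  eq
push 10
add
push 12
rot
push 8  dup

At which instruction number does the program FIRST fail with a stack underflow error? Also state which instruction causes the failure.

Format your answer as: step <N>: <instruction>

Answer: step 7: rot

Derivation:
Step 1 ('push 1'): stack = [1], depth = 1
Step 2 ('dup'): stack = [1, 1], depth = 2
Step 3 ('eq'): stack = [1], depth = 1
Step 4 ('push 10'): stack = [1, 10], depth = 2
Step 5 ('add'): stack = [11], depth = 1
Step 6 ('push 12'): stack = [11, 12], depth = 2
Step 7 ('rot'): needs 3 value(s) but depth is 2 — STACK UNDERFLOW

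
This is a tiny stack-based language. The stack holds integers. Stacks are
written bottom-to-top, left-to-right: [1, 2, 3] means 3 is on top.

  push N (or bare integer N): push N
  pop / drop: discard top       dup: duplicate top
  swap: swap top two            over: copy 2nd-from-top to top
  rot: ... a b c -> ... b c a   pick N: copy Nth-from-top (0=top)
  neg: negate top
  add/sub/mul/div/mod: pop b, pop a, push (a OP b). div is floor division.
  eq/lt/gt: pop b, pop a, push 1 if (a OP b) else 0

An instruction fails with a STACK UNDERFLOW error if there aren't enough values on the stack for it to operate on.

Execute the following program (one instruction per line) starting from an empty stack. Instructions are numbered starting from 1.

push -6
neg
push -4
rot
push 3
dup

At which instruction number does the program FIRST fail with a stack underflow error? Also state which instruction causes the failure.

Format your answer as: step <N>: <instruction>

Answer: step 4: rot

Derivation:
Step 1 ('push -6'): stack = [-6], depth = 1
Step 2 ('neg'): stack = [6], depth = 1
Step 3 ('push -4'): stack = [6, -4], depth = 2
Step 4 ('rot'): needs 3 value(s) but depth is 2 — STACK UNDERFLOW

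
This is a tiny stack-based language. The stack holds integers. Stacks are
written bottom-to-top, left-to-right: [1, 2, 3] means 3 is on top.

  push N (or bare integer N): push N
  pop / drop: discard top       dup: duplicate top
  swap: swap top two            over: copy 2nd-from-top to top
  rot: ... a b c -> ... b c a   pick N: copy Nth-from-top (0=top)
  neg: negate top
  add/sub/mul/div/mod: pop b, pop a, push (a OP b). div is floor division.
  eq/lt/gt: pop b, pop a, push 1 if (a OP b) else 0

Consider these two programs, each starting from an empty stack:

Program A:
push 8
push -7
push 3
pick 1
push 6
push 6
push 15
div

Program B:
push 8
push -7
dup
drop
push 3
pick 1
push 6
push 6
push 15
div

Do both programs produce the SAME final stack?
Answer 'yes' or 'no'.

Program A trace:
  After 'push 8': [8]
  After 'push -7': [8, -7]
  After 'push 3': [8, -7, 3]
  After 'pick 1': [8, -7, 3, -7]
  After 'push 6': [8, -7, 3, -7, 6]
  After 'push 6': [8, -7, 3, -7, 6, 6]
  After 'push 15': [8, -7, 3, -7, 6, 6, 15]
  After 'div': [8, -7, 3, -7, 6, 0]
Program A final stack: [8, -7, 3, -7, 6, 0]

Program B trace:
  After 'push 8': [8]
  After 'push -7': [8, -7]
  After 'dup': [8, -7, -7]
  After 'drop': [8, -7]
  After 'push 3': [8, -7, 3]
  After 'pick 1': [8, -7, 3, -7]
  After 'push 6': [8, -7, 3, -7, 6]
  After 'push 6': [8, -7, 3, -7, 6, 6]
  After 'push 15': [8, -7, 3, -7, 6, 6, 15]
  After 'div': [8, -7, 3, -7, 6, 0]
Program B final stack: [8, -7, 3, -7, 6, 0]
Same: yes

Answer: yes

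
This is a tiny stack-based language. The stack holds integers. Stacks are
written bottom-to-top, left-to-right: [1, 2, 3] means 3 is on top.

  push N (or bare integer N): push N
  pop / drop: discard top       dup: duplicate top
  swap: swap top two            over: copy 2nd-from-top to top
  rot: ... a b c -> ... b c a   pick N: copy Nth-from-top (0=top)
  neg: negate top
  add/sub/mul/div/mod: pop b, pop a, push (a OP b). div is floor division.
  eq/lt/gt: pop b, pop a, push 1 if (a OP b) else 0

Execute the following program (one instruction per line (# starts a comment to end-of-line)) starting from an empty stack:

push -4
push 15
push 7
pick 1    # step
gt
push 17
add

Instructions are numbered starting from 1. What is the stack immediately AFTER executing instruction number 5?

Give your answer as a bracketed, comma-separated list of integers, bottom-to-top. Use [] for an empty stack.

Step 1 ('push -4'): [-4]
Step 2 ('push 15'): [-4, 15]
Step 3 ('push 7'): [-4, 15, 7]
Step 4 ('pick 1'): [-4, 15, 7, 15]
Step 5 ('gt'): [-4, 15, 0]

Answer: [-4, 15, 0]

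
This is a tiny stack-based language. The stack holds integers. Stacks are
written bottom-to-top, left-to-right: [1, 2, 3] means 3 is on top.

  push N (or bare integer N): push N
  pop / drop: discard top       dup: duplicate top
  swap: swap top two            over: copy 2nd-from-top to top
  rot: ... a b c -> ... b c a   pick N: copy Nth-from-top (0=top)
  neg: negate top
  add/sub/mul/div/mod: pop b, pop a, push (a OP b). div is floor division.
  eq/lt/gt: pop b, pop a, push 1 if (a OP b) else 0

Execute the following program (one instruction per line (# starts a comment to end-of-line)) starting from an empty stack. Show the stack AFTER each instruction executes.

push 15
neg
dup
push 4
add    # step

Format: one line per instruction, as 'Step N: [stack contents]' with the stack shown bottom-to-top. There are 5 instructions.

Step 1: [15]
Step 2: [-15]
Step 3: [-15, -15]
Step 4: [-15, -15, 4]
Step 5: [-15, -11]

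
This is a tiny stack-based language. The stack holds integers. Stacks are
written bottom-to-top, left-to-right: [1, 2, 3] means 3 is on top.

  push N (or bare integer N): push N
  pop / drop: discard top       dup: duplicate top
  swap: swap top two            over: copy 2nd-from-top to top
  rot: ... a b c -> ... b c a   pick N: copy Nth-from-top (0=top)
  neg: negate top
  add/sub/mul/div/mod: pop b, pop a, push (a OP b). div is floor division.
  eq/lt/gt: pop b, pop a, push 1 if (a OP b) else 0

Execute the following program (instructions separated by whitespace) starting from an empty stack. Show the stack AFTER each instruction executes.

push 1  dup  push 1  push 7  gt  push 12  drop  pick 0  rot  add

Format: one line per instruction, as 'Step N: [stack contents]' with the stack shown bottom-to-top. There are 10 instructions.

Step 1: [1]
Step 2: [1, 1]
Step 3: [1, 1, 1]
Step 4: [1, 1, 1, 7]
Step 5: [1, 1, 0]
Step 6: [1, 1, 0, 12]
Step 7: [1, 1, 0]
Step 8: [1, 1, 0, 0]
Step 9: [1, 0, 0, 1]
Step 10: [1, 0, 1]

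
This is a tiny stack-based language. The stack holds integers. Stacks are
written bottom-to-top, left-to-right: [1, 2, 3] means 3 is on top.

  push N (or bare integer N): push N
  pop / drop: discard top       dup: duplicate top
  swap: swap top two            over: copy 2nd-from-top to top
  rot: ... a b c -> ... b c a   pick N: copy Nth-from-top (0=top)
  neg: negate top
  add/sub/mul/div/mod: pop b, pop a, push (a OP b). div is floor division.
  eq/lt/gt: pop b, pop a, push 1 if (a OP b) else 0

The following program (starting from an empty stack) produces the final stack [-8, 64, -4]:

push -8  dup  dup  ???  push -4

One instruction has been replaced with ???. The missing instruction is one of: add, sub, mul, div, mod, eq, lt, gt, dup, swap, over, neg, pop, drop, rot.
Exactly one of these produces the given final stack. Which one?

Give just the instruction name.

Answer: mul

Derivation:
Stack before ???: [-8, -8, -8]
Stack after ???:  [-8, 64]
The instruction that transforms [-8, -8, -8] -> [-8, 64] is: mul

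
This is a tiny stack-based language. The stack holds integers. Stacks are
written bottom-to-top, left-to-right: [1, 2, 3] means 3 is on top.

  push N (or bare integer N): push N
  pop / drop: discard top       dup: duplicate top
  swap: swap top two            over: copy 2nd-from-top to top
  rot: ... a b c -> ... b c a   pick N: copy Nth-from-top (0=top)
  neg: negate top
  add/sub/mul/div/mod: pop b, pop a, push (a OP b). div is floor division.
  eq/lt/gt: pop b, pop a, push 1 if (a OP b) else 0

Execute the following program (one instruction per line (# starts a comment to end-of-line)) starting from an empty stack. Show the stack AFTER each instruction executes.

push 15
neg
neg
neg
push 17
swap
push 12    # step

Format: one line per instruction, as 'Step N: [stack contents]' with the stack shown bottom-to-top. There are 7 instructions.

Step 1: [15]
Step 2: [-15]
Step 3: [15]
Step 4: [-15]
Step 5: [-15, 17]
Step 6: [17, -15]
Step 7: [17, -15, 12]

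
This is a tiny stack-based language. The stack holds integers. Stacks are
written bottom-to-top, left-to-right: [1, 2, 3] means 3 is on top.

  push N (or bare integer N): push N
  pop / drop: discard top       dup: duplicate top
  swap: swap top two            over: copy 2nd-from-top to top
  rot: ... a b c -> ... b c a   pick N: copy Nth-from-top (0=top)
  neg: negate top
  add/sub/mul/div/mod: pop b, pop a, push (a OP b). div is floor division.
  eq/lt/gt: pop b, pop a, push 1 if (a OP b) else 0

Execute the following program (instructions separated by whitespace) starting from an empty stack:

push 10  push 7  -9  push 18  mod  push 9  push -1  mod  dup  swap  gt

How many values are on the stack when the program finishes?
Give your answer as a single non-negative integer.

Answer: 4

Derivation:
After 'push 10': stack = [10] (depth 1)
After 'push 7': stack = [10, 7] (depth 2)
After 'push -9': stack = [10, 7, -9] (depth 3)
After 'push 18': stack = [10, 7, -9, 18] (depth 4)
After 'mod': stack = [10, 7, 9] (depth 3)
After 'push 9': stack = [10, 7, 9, 9] (depth 4)
After 'push -1': stack = [10, 7, 9, 9, -1] (depth 5)
After 'mod': stack = [10, 7, 9, 0] (depth 4)
After 'dup': stack = [10, 7, 9, 0, 0] (depth 5)
After 'swap': stack = [10, 7, 9, 0, 0] (depth 5)
After 'gt': stack = [10, 7, 9, 0] (depth 4)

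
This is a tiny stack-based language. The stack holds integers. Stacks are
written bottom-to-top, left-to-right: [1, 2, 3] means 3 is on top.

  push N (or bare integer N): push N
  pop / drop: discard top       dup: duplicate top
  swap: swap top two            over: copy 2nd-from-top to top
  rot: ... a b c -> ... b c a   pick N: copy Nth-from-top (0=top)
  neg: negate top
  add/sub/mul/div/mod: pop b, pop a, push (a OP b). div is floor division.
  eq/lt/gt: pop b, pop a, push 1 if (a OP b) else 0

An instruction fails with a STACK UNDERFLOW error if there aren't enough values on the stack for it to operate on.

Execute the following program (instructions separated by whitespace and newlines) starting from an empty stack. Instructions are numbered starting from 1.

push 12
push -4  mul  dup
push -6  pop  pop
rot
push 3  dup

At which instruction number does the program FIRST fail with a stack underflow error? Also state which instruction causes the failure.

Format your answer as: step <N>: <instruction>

Answer: step 8: rot

Derivation:
Step 1 ('push 12'): stack = [12], depth = 1
Step 2 ('push -4'): stack = [12, -4], depth = 2
Step 3 ('mul'): stack = [-48], depth = 1
Step 4 ('dup'): stack = [-48, -48], depth = 2
Step 5 ('push -6'): stack = [-48, -48, -6], depth = 3
Step 6 ('pop'): stack = [-48, -48], depth = 2
Step 7 ('pop'): stack = [-48], depth = 1
Step 8 ('rot'): needs 3 value(s) but depth is 1 — STACK UNDERFLOW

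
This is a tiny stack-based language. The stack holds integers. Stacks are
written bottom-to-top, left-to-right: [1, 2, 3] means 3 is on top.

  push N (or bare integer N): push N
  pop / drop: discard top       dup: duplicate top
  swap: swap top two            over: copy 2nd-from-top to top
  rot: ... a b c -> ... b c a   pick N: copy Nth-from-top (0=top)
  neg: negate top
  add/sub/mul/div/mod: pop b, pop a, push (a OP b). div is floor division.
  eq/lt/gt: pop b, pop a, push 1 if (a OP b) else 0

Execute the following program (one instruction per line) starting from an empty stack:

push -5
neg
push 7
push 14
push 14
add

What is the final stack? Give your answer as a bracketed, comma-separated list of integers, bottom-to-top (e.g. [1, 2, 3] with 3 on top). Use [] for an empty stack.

After 'push -5': [-5]
After 'neg': [5]
After 'push 7': [5, 7]
After 'push 14': [5, 7, 14]
After 'push 14': [5, 7, 14, 14]
After 'add': [5, 7, 28]

Answer: [5, 7, 28]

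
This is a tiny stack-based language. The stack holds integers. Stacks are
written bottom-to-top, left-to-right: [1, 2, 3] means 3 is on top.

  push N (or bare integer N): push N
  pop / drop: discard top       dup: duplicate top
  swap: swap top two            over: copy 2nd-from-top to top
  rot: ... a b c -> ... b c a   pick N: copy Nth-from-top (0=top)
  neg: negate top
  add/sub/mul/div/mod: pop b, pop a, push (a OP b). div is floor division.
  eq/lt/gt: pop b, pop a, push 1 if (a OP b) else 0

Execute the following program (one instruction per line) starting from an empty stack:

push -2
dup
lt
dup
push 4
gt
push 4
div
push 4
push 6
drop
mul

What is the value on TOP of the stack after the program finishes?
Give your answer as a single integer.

After 'push -2': [-2]
After 'dup': [-2, -2]
After 'lt': [0]
After 'dup': [0, 0]
After 'push 4': [0, 0, 4]
After 'gt': [0, 0]
After 'push 4': [0, 0, 4]
After 'div': [0, 0]
After 'push 4': [0, 0, 4]
After 'push 6': [0, 0, 4, 6]
After 'drop': [0, 0, 4]
After 'mul': [0, 0]

Answer: 0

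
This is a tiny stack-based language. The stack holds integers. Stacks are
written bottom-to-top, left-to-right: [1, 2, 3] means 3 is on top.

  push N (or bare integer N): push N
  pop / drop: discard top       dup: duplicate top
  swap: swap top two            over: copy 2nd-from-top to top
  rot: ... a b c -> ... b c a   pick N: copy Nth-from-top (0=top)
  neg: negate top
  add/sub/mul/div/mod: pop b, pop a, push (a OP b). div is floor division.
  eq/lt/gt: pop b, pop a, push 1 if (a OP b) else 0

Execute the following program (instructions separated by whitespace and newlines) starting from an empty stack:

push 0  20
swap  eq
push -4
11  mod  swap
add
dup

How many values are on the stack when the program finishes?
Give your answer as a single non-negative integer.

After 'push 0': stack = [0] (depth 1)
After 'push 20': stack = [0, 20] (depth 2)
After 'swap': stack = [20, 0] (depth 2)
After 'eq': stack = [0] (depth 1)
After 'push -4': stack = [0, -4] (depth 2)
After 'push 11': stack = [0, -4, 11] (depth 3)
After 'mod': stack = [0, 7] (depth 2)
After 'swap': stack = [7, 0] (depth 2)
After 'add': stack = [7] (depth 1)
After 'dup': stack = [7, 7] (depth 2)

Answer: 2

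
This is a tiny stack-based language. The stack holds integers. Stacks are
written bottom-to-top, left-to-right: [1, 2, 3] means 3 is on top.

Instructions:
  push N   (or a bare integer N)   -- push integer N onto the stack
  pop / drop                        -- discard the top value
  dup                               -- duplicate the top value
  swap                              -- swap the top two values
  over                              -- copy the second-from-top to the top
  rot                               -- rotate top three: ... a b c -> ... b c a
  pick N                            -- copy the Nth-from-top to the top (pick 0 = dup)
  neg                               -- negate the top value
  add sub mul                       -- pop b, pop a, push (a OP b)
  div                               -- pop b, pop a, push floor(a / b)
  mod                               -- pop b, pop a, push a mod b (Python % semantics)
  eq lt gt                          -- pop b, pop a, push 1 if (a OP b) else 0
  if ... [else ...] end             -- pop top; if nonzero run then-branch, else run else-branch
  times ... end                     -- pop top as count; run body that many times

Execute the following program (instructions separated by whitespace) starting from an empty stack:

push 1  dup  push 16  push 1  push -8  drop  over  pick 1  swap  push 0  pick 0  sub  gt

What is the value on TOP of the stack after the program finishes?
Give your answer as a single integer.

Answer: 1

Derivation:
After 'push 1': [1]
After 'dup': [1, 1]
After 'push 16': [1, 1, 16]
After 'push 1': [1, 1, 16, 1]
After 'push -8': [1, 1, 16, 1, -8]
After 'drop': [1, 1, 16, 1]
After 'over': [1, 1, 16, 1, 16]
After 'pick 1': [1, 1, 16, 1, 16, 1]
After 'swap': [1, 1, 16, 1, 1, 16]
After 'push 0': [1, 1, 16, 1, 1, 16, 0]
After 'pick 0': [1, 1, 16, 1, 1, 16, 0, 0]
After 'sub': [1, 1, 16, 1, 1, 16, 0]
After 'gt': [1, 1, 16, 1, 1, 1]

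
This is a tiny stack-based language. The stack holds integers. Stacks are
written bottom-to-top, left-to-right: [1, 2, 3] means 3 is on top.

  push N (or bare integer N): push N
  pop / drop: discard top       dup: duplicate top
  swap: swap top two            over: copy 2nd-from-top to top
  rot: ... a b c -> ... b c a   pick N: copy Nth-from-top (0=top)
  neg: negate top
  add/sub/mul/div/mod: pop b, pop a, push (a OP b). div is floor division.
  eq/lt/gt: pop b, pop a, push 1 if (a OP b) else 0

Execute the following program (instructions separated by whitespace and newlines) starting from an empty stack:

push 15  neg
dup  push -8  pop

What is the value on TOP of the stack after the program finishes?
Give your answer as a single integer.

Answer: -15

Derivation:
After 'push 15': [15]
After 'neg': [-15]
After 'dup': [-15, -15]
After 'push -8': [-15, -15, -8]
After 'pop': [-15, -15]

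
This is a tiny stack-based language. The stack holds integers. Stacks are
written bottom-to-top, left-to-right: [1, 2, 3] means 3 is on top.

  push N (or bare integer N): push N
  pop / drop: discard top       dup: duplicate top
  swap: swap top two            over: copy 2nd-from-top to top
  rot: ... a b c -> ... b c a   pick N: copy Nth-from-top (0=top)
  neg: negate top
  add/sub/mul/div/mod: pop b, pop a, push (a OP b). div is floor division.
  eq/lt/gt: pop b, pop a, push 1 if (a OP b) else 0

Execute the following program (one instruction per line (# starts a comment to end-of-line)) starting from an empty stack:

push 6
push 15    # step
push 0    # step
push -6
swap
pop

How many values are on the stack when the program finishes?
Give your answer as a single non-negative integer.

Answer: 3

Derivation:
After 'push 6': stack = [6] (depth 1)
After 'push 15': stack = [6, 15] (depth 2)
After 'push 0': stack = [6, 15, 0] (depth 3)
After 'push -6': stack = [6, 15, 0, -6] (depth 4)
After 'swap': stack = [6, 15, -6, 0] (depth 4)
After 'pop': stack = [6, 15, -6] (depth 3)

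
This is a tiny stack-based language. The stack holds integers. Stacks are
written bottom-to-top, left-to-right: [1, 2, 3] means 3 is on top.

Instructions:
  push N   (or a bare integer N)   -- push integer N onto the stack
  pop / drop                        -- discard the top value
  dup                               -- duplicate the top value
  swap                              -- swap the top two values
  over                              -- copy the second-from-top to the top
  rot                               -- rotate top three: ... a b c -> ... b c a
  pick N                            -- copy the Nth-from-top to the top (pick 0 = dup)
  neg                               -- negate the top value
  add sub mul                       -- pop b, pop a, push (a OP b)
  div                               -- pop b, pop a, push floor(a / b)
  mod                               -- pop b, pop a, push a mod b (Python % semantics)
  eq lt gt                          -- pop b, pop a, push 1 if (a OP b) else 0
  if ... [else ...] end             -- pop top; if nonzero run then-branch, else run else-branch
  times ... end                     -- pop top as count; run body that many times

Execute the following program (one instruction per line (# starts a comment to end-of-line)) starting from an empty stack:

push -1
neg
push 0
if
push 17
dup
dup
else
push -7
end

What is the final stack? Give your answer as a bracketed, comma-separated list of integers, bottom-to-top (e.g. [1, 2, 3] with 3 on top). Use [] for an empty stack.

After 'push -1': [-1]
After 'neg': [1]
After 'push 0': [1, 0]
After 'if': [1]
After 'push -7': [1, -7]

Answer: [1, -7]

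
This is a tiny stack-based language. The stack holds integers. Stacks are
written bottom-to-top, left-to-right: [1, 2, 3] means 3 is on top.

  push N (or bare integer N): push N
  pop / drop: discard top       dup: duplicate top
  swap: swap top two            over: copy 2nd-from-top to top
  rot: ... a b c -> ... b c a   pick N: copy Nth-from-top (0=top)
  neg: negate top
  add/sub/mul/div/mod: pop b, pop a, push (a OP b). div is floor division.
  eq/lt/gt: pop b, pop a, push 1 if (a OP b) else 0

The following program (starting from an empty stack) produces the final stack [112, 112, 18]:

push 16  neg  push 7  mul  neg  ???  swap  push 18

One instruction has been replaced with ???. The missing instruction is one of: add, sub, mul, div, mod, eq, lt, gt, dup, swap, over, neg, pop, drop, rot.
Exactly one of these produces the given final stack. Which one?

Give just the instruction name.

Stack before ???: [112]
Stack after ???:  [112, 112]
The instruction that transforms [112] -> [112, 112] is: dup

Answer: dup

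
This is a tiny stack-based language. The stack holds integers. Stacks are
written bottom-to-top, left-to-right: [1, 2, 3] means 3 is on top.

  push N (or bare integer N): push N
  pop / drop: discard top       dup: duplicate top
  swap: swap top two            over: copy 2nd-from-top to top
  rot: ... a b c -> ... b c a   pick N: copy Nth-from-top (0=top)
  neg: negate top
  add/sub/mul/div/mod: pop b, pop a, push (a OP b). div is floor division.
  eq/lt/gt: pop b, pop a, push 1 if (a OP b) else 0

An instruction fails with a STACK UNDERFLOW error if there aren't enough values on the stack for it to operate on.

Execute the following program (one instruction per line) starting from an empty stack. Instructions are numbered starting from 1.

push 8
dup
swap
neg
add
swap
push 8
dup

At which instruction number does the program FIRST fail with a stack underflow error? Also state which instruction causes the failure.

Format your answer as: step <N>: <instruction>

Answer: step 6: swap

Derivation:
Step 1 ('push 8'): stack = [8], depth = 1
Step 2 ('dup'): stack = [8, 8], depth = 2
Step 3 ('swap'): stack = [8, 8], depth = 2
Step 4 ('neg'): stack = [8, -8], depth = 2
Step 5 ('add'): stack = [0], depth = 1
Step 6 ('swap'): needs 2 value(s) but depth is 1 — STACK UNDERFLOW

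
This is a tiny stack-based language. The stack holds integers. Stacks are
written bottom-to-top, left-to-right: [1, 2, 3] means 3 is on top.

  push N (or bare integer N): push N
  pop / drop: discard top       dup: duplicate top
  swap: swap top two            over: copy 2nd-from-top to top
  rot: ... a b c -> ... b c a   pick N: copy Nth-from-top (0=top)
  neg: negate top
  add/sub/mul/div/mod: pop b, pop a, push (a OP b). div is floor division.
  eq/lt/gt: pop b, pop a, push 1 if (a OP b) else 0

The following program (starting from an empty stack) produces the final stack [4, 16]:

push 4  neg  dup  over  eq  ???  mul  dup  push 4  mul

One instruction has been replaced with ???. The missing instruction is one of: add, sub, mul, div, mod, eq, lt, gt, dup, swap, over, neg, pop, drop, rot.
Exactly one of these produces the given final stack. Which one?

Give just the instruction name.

Stack before ???: [-4, 1]
Stack after ???:  [-4, -1]
The instruction that transforms [-4, 1] -> [-4, -1] is: neg

Answer: neg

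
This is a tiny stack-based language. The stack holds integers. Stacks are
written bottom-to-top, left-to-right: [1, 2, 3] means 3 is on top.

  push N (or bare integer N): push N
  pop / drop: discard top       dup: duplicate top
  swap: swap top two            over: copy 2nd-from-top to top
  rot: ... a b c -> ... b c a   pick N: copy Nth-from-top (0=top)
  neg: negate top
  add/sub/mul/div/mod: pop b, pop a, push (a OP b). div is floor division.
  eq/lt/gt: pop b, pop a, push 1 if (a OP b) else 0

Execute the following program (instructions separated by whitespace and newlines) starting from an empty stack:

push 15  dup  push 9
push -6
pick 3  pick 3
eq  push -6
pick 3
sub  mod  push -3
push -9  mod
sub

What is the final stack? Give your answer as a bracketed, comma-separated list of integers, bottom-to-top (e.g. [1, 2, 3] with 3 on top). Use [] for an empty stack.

Answer: [15, 15, 9, -6, -11]

Derivation:
After 'push 15': [15]
After 'dup': [15, 15]
After 'push 9': [15, 15, 9]
After 'push -6': [15, 15, 9, -6]
After 'pick 3': [15, 15, 9, -6, 15]
After 'pick 3': [15, 15, 9, -6, 15, 15]
After 'eq': [15, 15, 9, -6, 1]
After 'push -6': [15, 15, 9, -6, 1, -6]
After 'pick 3': [15, 15, 9, -6, 1, -6, 9]
After 'sub': [15, 15, 9, -6, 1, -15]
After 'mod': [15, 15, 9, -6, -14]
After 'push -3': [15, 15, 9, -6, -14, -3]
After 'push -9': [15, 15, 9, -6, -14, -3, -9]
After 'mod': [15, 15, 9, -6, -14, -3]
After 'sub': [15, 15, 9, -6, -11]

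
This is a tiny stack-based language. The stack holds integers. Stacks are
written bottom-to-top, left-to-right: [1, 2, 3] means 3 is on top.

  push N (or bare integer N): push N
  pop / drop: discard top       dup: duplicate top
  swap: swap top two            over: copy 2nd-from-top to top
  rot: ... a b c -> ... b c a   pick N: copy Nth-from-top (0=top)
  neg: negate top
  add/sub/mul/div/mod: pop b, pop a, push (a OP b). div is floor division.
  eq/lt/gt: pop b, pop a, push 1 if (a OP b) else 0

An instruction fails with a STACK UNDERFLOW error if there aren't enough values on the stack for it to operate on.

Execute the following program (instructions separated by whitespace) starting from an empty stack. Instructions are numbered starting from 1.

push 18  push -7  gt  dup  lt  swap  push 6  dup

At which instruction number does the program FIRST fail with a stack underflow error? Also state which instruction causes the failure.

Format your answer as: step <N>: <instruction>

Answer: step 6: swap

Derivation:
Step 1 ('push 18'): stack = [18], depth = 1
Step 2 ('push -7'): stack = [18, -7], depth = 2
Step 3 ('gt'): stack = [1], depth = 1
Step 4 ('dup'): stack = [1, 1], depth = 2
Step 5 ('lt'): stack = [0], depth = 1
Step 6 ('swap'): needs 2 value(s) but depth is 1 — STACK UNDERFLOW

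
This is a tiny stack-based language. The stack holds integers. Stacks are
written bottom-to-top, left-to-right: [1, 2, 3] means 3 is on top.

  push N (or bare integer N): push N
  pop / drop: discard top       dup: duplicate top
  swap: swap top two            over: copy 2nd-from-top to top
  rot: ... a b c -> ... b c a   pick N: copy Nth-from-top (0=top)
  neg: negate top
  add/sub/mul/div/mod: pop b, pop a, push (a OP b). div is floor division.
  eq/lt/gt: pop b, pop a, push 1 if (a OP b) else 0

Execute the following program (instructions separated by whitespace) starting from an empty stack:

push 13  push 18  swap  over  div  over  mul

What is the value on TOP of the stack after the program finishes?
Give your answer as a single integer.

After 'push 13': [13]
After 'push 18': [13, 18]
After 'swap': [18, 13]
After 'over': [18, 13, 18]
After 'div': [18, 0]
After 'over': [18, 0, 18]
After 'mul': [18, 0]

Answer: 0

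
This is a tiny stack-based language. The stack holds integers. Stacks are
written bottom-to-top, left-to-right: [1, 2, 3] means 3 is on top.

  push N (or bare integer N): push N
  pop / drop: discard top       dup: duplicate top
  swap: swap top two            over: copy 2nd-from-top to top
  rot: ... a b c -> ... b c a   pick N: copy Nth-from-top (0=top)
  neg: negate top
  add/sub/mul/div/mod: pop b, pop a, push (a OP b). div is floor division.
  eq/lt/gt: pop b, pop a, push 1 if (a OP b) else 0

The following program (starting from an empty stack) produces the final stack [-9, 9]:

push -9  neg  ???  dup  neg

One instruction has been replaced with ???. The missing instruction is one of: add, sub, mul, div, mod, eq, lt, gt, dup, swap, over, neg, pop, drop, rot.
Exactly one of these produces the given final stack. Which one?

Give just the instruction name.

Answer: neg

Derivation:
Stack before ???: [9]
Stack after ???:  [-9]
The instruction that transforms [9] -> [-9] is: neg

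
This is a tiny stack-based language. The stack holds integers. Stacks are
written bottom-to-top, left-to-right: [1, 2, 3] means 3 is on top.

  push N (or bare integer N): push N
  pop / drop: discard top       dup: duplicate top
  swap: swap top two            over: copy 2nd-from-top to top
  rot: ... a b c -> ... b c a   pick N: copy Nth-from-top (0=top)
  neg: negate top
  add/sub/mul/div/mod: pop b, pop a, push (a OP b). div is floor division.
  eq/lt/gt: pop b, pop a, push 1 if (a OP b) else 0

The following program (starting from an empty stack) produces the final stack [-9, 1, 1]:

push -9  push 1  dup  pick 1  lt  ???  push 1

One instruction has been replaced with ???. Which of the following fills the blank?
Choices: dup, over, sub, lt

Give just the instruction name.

Answer: sub

Derivation:
Stack before ???: [-9, 1, 0]
Stack after ???:  [-9, 1]
Checking each choice:
  dup: produces [-9, 1, 0, 0, 1]
  over: produces [-9, 1, 0, 1, 1]
  sub: MATCH
  lt: produces [-9, 0, 1]


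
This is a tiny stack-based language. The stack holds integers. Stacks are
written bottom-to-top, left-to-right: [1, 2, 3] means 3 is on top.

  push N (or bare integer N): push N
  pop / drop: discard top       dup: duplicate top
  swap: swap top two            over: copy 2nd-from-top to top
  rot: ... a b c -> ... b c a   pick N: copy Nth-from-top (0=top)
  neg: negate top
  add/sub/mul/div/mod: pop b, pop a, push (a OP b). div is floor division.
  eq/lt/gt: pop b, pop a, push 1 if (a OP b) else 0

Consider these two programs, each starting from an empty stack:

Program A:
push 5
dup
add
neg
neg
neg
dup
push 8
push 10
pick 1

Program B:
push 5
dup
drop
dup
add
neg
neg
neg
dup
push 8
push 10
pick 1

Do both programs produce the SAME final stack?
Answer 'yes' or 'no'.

Answer: yes

Derivation:
Program A trace:
  After 'push 5': [5]
  After 'dup': [5, 5]
  After 'add': [10]
  After 'neg': [-10]
  After 'neg': [10]
  After 'neg': [-10]
  After 'dup': [-10, -10]
  After 'push 8': [-10, -10, 8]
  After 'push 10': [-10, -10, 8, 10]
  After 'pick 1': [-10, -10, 8, 10, 8]
Program A final stack: [-10, -10, 8, 10, 8]

Program B trace:
  After 'push 5': [5]
  After 'dup': [5, 5]
  After 'drop': [5]
  After 'dup': [5, 5]
  After 'add': [10]
  After 'neg': [-10]
  After 'neg': [10]
  After 'neg': [-10]
  After 'dup': [-10, -10]
  After 'push 8': [-10, -10, 8]
  After 'push 10': [-10, -10, 8, 10]
  After 'pick 1': [-10, -10, 8, 10, 8]
Program B final stack: [-10, -10, 8, 10, 8]
Same: yes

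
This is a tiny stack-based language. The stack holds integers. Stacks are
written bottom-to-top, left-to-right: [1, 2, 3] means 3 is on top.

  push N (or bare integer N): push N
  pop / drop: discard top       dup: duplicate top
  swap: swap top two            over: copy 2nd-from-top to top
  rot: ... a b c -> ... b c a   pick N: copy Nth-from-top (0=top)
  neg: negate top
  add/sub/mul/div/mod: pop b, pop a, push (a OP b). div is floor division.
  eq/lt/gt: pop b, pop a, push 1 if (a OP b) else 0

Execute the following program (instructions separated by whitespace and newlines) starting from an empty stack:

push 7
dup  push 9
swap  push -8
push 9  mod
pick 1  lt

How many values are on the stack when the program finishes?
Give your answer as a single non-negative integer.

After 'push 7': stack = [7] (depth 1)
After 'dup': stack = [7, 7] (depth 2)
After 'push 9': stack = [7, 7, 9] (depth 3)
After 'swap': stack = [7, 9, 7] (depth 3)
After 'push -8': stack = [7, 9, 7, -8] (depth 4)
After 'push 9': stack = [7, 9, 7, -8, 9] (depth 5)
After 'mod': stack = [7, 9, 7, 1] (depth 4)
After 'pick 1': stack = [7, 9, 7, 1, 7] (depth 5)
After 'lt': stack = [7, 9, 7, 1] (depth 4)

Answer: 4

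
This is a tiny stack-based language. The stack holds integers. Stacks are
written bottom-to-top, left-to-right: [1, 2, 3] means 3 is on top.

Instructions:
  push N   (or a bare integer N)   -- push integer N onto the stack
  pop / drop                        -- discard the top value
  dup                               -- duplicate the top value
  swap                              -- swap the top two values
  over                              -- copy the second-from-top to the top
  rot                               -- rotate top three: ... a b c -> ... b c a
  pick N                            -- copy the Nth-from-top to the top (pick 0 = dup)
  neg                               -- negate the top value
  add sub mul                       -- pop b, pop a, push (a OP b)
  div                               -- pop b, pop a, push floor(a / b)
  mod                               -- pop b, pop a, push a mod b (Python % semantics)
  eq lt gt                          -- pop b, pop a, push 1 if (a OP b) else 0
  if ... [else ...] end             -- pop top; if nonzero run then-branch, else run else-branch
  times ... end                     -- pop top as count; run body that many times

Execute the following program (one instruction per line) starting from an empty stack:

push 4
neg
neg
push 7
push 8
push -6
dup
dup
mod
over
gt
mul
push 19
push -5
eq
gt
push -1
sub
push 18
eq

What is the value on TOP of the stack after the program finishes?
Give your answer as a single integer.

After 'push 4': [4]
After 'neg': [-4]
After 'neg': [4]
After 'push 7': [4, 7]
After 'push 8': [4, 7, 8]
After 'push -6': [4, 7, 8, -6]
After 'dup': [4, 7, 8, -6, -6]
After 'dup': [4, 7, 8, -6, -6, -6]
After 'mod': [4, 7, 8, -6, 0]
After 'over': [4, 7, 8, -6, 0, -6]
After 'gt': [4, 7, 8, -6, 1]
After 'mul': [4, 7, 8, -6]
After 'push 19': [4, 7, 8, -6, 19]
After 'push -5': [4, 7, 8, -6, 19, -5]
After 'eq': [4, 7, 8, -6, 0]
After 'gt': [4, 7, 8, 0]
After 'push -1': [4, 7, 8, 0, -1]
After 'sub': [4, 7, 8, 1]
After 'push 18': [4, 7, 8, 1, 18]
After 'eq': [4, 7, 8, 0]

Answer: 0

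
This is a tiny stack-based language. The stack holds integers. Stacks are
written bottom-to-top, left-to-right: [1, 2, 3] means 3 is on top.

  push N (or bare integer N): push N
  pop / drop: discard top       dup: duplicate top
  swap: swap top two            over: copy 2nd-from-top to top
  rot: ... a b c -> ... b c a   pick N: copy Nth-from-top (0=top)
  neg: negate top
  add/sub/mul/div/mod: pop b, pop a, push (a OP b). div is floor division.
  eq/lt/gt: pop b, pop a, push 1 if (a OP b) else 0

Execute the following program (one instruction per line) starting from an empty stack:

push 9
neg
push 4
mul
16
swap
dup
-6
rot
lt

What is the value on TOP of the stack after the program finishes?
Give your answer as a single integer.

Answer: 0

Derivation:
After 'push 9': [9]
After 'neg': [-9]
After 'push 4': [-9, 4]
After 'mul': [-36]
After 'push 16': [-36, 16]
After 'swap': [16, -36]
After 'dup': [16, -36, -36]
After 'push -6': [16, -36, -36, -6]
After 'rot': [16, -36, -6, -36]
After 'lt': [16, -36, 0]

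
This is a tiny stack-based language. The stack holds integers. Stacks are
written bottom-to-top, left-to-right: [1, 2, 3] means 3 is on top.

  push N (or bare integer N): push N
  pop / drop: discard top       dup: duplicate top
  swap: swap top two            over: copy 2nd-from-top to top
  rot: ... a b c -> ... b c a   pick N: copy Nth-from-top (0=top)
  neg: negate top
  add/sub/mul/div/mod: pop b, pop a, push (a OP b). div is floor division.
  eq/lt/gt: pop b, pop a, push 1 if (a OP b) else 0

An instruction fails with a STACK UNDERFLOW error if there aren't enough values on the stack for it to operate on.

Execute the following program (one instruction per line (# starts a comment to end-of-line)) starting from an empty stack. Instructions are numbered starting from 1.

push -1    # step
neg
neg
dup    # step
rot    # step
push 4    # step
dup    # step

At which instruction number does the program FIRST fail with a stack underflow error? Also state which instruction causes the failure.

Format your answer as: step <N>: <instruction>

Answer: step 5: rot

Derivation:
Step 1 ('push -1'): stack = [-1], depth = 1
Step 2 ('neg'): stack = [1], depth = 1
Step 3 ('neg'): stack = [-1], depth = 1
Step 4 ('dup'): stack = [-1, -1], depth = 2
Step 5 ('rot'): needs 3 value(s) but depth is 2 — STACK UNDERFLOW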